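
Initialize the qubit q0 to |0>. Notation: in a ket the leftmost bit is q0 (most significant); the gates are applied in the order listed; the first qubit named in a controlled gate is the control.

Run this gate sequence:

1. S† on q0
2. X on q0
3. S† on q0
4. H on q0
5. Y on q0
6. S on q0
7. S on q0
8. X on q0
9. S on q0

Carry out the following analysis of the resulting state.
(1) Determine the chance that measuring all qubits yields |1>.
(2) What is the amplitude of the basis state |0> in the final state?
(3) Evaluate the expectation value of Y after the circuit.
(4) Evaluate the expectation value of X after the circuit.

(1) A full measurement returns |1> with probability 1/2.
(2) The amplitude on |0> is -sqrt(2)/2.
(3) The observable Y averages to -1.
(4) In the final state, X has expectation 0.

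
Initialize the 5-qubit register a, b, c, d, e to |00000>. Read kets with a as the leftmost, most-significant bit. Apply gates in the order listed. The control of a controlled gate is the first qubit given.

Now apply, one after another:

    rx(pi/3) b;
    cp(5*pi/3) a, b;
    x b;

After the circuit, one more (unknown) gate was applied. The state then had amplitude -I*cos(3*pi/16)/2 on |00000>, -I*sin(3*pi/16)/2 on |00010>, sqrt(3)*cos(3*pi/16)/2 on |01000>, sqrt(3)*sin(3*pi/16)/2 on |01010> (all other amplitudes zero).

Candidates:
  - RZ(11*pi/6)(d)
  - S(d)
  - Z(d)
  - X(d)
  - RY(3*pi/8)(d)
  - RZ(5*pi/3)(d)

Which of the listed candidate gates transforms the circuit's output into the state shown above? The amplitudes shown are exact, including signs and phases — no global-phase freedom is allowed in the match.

It was RY(3*pi/8)(d) that produced the state shown.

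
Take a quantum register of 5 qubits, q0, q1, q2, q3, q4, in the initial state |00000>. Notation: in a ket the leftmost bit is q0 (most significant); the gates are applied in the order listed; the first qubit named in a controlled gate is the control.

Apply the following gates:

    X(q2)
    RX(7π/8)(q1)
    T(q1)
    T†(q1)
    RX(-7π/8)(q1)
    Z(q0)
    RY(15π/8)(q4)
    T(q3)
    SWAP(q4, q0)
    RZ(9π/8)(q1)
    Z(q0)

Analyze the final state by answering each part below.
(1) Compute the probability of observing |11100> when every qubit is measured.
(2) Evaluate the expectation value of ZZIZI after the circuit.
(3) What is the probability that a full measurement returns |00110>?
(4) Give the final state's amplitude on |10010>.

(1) The probability of measuring |11100> is 0. Key observation: the block from step 2 through step 5 cancels to the identity and can be dropped.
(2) The expectation value of ZZIZI is sqrt(sqrt(2) + 2)/2.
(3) The probability of measuring |00110> is 0.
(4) The final state's coefficient on |10010> equals 0.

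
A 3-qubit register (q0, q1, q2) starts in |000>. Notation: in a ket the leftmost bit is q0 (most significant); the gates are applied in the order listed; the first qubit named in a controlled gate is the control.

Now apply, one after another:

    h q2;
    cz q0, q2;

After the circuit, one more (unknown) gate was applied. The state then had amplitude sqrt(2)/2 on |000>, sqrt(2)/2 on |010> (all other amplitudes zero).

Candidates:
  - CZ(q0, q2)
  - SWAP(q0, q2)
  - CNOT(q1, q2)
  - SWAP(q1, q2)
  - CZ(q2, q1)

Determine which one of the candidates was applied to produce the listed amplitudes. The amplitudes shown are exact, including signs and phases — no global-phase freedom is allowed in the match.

The applied gate was SWAP(q1, q2).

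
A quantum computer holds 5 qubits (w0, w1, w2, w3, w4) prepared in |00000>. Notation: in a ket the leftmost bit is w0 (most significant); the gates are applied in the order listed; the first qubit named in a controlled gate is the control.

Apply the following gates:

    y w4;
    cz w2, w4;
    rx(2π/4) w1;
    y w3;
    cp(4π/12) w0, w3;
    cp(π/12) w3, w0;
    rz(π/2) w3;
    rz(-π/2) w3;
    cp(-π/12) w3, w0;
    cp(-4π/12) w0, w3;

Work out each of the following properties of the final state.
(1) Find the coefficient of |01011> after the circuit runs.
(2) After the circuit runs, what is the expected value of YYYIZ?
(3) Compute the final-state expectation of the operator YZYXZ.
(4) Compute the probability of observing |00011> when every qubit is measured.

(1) |01011> carries amplitude sqrt(2)*I/2 in the final state. Key observation: steps 5-10 multiply out to the identity, so the circuit reduces to the remaining gates.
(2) The expectation value of YYYIZ is 0.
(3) In the final state, YZYXZ has expectation 0.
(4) Outcome |00011> occurs with probability 1/2.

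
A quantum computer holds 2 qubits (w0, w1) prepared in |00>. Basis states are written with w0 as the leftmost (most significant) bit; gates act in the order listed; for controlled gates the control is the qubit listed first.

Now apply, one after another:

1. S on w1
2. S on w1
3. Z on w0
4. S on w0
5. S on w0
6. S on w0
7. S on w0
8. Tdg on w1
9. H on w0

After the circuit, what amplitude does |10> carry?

The final state's coefficient on |10> equals sqrt(2)/2. Key observation: steps 4-7 multiply out to the identity, so the circuit reduces to the remaining gates.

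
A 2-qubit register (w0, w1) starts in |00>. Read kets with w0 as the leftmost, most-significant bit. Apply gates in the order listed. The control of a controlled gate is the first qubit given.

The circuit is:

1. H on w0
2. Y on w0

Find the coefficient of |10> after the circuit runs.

The final state's coefficient on |10> equals sqrt(2)*I/2.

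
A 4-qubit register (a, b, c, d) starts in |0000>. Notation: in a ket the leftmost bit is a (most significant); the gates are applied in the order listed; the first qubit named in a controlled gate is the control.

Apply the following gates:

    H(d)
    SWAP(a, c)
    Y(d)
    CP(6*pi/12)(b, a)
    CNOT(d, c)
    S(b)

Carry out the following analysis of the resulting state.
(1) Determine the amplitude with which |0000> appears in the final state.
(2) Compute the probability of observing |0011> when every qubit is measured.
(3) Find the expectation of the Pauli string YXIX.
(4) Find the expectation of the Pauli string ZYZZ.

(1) |0000> carries amplitude -sqrt(2)*I/2 in the final state.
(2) The probability of measuring |0011> is 1/2.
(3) The expectation value of YXIX is 0.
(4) The expectation value of ZYZZ is 0.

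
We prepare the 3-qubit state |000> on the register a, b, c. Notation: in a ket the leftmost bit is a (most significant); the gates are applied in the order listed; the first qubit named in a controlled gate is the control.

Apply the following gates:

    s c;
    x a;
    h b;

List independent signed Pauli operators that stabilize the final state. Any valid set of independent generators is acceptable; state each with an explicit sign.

The stabilizer group can be generated by +IXI, -ZII, +IIZ, among other valid generating sets.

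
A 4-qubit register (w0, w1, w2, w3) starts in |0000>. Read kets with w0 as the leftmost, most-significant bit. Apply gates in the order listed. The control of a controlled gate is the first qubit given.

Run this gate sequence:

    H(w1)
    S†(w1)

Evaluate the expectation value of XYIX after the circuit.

In the final state, XYIX has expectation 0.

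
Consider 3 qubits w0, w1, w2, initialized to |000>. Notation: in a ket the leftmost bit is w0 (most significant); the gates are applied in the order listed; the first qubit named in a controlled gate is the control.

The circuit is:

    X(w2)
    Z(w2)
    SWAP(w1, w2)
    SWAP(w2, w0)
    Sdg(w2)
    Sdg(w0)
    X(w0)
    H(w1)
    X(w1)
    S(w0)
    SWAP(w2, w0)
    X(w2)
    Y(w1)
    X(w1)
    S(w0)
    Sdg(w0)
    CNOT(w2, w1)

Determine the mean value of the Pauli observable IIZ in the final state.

The observable IIZ averages to 1.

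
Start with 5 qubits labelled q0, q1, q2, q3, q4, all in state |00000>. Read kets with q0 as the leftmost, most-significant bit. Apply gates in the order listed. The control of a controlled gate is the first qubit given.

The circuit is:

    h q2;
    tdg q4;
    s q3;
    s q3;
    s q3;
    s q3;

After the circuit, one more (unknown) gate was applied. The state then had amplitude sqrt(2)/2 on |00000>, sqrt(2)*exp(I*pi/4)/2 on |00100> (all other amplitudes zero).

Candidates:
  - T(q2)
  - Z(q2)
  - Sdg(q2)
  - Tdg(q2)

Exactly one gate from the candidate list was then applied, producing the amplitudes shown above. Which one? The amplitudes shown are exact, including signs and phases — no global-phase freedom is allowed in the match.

The unique candidate consistent with the amplitudes is T(q2).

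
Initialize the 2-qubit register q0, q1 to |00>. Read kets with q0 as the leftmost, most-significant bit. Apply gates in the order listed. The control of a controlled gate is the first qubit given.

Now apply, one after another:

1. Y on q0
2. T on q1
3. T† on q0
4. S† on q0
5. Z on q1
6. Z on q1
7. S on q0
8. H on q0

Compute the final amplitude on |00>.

The amplitude on |00> is sqrt(2)*exp(I*pi/4)/2. Key observation: steps 4-7 multiply out to the identity, so the circuit reduces to the remaining gates.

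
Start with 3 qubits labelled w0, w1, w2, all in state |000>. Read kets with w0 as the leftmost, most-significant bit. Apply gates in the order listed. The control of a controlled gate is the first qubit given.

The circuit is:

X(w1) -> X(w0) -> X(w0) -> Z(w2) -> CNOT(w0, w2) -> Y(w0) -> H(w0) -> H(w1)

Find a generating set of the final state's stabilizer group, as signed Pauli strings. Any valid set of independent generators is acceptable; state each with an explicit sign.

One valid set of independent stabilizer generators is -XII, -IXI, +IIZ (any independent generating set of the same group is equally correct). Key observation: gates 2-3 undo each other exactly, leaving only the rest of the circuit to track.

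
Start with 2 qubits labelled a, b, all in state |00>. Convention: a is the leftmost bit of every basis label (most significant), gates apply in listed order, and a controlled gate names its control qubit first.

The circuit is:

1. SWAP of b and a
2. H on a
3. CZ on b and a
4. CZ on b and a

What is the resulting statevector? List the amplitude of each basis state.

After the circuit, the state carries amplitude sqrt(2)/2 on |00>, 0 on |01>, sqrt(2)/2 on |10>, 0 on |11>. Key observation: steps 3-4 multiply out to the identity, so the circuit reduces to the remaining gates.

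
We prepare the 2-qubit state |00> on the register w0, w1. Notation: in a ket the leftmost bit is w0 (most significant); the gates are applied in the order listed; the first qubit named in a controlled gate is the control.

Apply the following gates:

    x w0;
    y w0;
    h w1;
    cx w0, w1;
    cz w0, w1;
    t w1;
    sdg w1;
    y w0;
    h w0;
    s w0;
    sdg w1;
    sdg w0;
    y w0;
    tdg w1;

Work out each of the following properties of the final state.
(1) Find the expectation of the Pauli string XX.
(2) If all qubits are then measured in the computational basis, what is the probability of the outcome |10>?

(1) The expectation value of XX is -1.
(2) Outcome |10> occurs with probability 1/4.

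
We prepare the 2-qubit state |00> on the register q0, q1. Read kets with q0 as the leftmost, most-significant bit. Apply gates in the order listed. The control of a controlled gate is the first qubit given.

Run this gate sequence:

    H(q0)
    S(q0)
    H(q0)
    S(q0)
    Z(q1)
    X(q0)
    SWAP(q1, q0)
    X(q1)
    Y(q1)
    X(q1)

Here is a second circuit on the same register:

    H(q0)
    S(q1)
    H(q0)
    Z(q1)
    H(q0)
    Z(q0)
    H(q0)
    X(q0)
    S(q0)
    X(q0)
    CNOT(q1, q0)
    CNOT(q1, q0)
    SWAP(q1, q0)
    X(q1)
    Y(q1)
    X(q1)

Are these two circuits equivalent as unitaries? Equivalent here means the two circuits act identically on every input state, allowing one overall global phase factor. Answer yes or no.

No — the two circuits implement different unitaries, even allowing a global phase.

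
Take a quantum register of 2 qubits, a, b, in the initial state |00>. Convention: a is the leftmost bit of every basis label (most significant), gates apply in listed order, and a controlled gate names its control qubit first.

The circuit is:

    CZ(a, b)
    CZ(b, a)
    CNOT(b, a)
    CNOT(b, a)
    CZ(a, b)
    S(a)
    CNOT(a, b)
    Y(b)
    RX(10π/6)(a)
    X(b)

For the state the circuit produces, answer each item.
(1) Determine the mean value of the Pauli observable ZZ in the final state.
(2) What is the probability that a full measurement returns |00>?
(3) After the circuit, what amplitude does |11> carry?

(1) The expectation value of ZZ is 1/2. Key observation: the block from step 3 through step 4 cancels to the identity and can be dropped.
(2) Outcome |00> occurs with probability 3/4.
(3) The amplitude on |11> is 0.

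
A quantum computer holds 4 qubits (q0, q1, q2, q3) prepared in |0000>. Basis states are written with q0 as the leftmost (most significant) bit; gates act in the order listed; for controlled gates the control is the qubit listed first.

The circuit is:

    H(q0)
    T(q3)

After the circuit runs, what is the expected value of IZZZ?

In the final state, IZZZ has expectation 1.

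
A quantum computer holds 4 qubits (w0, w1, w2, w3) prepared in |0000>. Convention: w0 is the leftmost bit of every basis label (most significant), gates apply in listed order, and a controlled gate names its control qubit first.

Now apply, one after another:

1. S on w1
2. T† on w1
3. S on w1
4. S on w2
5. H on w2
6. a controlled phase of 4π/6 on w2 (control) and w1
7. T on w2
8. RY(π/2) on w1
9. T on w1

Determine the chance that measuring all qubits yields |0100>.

A full measurement returns |0100> with probability 1/4.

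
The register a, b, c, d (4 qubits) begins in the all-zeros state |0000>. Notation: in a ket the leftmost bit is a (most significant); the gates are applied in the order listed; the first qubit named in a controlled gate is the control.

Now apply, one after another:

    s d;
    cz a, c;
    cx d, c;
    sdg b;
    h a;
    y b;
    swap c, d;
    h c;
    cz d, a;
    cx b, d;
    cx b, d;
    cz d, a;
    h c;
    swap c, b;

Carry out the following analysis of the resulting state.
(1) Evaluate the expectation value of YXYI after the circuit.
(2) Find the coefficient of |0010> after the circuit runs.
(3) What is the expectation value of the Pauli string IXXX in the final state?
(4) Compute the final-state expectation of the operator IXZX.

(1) In the final state, YXYI has expectation 0. Key observation: steps 9-12 multiply out to the identity, so the circuit reduces to the remaining gates.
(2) The amplitude on |0010> is sqrt(2)*I/2.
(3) In the final state, IXXX has expectation 0.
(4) In the final state, IXZX has expectation 0.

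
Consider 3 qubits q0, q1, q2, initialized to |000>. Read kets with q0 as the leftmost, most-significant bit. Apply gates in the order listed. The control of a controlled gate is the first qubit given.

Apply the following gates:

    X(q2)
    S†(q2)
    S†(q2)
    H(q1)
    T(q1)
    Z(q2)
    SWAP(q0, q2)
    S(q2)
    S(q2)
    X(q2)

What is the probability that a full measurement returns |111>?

Outcome |111> occurs with probability 1/2.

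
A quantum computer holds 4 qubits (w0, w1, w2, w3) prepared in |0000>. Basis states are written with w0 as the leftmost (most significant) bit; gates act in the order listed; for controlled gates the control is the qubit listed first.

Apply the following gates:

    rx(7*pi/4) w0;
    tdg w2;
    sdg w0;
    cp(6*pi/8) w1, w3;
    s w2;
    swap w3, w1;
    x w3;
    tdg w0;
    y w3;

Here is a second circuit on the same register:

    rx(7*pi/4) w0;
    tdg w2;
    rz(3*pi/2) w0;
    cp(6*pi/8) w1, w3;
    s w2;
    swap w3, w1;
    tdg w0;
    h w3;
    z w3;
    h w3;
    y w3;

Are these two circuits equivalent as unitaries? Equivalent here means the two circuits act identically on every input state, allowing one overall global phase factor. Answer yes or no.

Yes — the two circuits implement the same unitary up to a global phase.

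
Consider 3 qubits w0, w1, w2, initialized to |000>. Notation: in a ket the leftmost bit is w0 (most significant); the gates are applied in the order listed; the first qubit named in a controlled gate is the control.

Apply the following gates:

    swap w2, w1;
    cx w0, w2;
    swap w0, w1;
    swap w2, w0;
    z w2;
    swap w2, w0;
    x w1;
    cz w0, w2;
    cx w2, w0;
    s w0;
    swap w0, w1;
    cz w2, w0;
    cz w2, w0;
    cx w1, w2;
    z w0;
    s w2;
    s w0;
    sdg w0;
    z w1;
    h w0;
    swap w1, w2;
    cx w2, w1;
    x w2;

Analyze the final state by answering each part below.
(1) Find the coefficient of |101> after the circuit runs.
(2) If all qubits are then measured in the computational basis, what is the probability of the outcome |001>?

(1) The final state's coefficient on |101> equals sqrt(2)/2.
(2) The probability of measuring |001> is 1/2.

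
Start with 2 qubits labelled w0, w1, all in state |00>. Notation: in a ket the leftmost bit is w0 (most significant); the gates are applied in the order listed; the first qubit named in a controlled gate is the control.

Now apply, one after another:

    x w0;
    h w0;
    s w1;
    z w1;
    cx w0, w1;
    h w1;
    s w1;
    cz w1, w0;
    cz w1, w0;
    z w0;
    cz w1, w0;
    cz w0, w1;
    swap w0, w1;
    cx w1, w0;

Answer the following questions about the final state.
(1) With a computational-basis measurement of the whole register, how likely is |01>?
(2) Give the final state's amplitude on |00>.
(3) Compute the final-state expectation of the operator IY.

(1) Outcome |01> occurs with probability 1/4.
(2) The amplitude on |00> is 1/2.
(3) The observable IY averages to -1.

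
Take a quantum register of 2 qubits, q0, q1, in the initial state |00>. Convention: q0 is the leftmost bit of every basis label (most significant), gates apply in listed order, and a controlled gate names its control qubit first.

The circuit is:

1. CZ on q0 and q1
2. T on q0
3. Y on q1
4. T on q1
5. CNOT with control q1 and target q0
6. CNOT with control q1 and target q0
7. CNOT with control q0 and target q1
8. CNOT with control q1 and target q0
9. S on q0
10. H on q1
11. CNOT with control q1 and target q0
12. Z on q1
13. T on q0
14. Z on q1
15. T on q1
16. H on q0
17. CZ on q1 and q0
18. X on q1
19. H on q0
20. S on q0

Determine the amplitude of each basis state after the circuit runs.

The final amplitudes are 0 on |00>, 0 on |01>, -sqrt(2)/2 on |10>, sqrt(2)/2 on |11>.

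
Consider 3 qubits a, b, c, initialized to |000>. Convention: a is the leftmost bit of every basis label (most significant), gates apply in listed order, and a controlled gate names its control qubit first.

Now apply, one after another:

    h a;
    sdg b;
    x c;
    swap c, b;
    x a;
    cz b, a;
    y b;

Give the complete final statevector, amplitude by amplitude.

After the circuit, the state carries amplitude -sqrt(2)*I/2 on |000>, sqrt(2)*I/2 on |100>, and 0 on every other basis state.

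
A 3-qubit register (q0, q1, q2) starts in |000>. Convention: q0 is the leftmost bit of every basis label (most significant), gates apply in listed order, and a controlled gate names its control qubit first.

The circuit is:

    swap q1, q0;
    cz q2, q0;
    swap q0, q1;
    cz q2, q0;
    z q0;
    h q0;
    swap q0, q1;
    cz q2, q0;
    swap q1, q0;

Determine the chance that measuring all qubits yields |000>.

The probability of measuring |000> is 1/2.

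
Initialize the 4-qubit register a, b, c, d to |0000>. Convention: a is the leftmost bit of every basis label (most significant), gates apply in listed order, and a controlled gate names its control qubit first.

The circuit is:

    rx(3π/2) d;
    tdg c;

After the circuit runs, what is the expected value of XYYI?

In the final state, XYYI has expectation 0.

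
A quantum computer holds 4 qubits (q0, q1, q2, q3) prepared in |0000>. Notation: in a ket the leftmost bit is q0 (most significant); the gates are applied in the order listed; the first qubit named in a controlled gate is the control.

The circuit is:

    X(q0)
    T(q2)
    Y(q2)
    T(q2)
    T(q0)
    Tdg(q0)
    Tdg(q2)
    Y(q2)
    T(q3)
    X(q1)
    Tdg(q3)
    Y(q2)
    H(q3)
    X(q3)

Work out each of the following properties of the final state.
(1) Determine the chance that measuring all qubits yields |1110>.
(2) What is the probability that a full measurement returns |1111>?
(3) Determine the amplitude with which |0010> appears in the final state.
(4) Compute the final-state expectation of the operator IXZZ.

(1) The probability of measuring |1110> is 1/2. Key observation: the block from step 3 through step 8 cancels to the identity and can be dropped.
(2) A full measurement returns |1111> with probability 1/2.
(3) |0010> carries amplitude 0 in the final state.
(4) The expectation value of IXZZ is 0.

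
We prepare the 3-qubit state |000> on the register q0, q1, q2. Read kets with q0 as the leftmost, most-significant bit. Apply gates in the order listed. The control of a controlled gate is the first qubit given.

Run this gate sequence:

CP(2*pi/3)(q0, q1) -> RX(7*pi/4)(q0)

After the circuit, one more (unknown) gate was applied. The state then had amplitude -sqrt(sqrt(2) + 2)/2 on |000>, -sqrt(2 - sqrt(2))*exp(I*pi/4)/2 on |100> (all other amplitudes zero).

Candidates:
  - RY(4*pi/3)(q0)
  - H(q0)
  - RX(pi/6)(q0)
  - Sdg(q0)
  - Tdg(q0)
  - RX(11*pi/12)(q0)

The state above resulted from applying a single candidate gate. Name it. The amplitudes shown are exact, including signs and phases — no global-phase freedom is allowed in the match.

The applied gate was Tdg(q0).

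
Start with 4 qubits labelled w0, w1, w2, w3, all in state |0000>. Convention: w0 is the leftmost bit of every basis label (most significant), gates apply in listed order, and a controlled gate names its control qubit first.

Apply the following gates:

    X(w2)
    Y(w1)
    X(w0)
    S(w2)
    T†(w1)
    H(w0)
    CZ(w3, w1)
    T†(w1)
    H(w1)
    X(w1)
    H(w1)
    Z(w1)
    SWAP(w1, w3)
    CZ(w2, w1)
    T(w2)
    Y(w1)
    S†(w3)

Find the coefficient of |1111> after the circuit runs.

The amplitude on |1111> is -sqrt(2)*exp(3*I*pi/4)/2. Key observation: steps 9-12 multiply out to the identity, so the circuit reduces to the remaining gates.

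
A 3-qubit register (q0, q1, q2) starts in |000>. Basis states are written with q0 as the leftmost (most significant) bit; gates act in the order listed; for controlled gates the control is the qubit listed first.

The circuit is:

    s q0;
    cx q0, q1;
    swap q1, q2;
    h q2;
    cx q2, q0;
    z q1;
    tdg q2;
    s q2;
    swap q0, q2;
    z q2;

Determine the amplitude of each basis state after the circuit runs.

The resulting statevector has amplitude sqrt(2)/2 on |000>, -sqrt(2)*exp(I*pi/4)/2 on |101>, and 0 on every other basis state.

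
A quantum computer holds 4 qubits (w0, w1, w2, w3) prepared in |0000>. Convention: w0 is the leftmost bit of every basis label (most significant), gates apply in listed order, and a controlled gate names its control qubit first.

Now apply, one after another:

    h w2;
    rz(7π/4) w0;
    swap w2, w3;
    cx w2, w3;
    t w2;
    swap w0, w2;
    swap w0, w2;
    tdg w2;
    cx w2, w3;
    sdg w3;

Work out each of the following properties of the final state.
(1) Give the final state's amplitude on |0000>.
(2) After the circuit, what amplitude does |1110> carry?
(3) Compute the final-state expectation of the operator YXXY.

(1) The final state's coefficient on |0000> equals -sqrt(2)*exp(I*pi/8)/2. Key observation: the block from step 4 through step 9 cancels to the identity and can be dropped.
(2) The amplitude on |1110> is 0.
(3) In the final state, YXXY has expectation 0.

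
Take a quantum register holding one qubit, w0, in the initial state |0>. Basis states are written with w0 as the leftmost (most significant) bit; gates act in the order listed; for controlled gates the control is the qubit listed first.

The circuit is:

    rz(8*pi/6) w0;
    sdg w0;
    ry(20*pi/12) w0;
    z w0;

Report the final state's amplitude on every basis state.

After the circuit, the state carries amplitude sqrt(3)*exp(I*pi/3)/2 on |0>, exp(I*pi/3)/2 on |1>.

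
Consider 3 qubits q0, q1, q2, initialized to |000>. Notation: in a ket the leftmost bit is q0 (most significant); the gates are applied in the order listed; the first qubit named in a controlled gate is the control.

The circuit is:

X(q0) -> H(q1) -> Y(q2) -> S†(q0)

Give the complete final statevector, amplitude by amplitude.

The final amplitudes are sqrt(2)/2 on |101>, sqrt(2)/2 on |111>, and 0 on every other basis state.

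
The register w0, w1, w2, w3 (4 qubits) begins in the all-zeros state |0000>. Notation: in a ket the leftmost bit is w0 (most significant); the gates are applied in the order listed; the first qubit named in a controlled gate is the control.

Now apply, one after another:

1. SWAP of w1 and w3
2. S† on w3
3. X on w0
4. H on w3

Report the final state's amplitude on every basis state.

The final amplitudes are sqrt(2)/2 on |1000>, sqrt(2)/2 on |1001>, and 0 on every other basis state.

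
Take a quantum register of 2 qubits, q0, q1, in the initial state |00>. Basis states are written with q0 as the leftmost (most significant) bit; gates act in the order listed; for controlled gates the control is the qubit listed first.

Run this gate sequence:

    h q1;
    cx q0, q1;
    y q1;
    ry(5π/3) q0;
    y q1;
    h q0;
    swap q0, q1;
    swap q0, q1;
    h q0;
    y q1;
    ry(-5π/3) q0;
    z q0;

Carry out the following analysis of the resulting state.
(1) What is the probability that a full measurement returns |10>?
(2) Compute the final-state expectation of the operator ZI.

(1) The probability of measuring |10> is 0. Key observation: steps 4-11 multiply out to the identity, so the circuit reduces to the remaining gates.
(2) The expectation value of ZI is 1.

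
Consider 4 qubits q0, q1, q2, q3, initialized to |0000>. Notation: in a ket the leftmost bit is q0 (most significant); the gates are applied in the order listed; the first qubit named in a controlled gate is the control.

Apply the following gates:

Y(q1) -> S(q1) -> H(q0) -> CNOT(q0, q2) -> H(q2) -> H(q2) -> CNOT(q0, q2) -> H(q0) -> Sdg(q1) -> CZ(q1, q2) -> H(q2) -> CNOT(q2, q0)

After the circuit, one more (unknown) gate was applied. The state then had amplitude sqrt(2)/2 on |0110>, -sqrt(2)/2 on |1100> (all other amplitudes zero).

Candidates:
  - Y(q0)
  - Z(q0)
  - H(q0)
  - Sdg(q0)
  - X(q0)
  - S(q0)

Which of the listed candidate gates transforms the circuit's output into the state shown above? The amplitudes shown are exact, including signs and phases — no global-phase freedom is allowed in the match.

The unique candidate consistent with the amplitudes is Y(q0). Key observation: the block from step 2 through step 9 cancels to the identity and can be dropped.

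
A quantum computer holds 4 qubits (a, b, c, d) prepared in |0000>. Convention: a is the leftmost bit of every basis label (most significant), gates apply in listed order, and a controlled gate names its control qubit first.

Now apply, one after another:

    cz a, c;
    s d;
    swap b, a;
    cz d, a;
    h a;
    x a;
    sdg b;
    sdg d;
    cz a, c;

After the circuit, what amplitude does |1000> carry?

The final state's coefficient on |1000> equals sqrt(2)/2.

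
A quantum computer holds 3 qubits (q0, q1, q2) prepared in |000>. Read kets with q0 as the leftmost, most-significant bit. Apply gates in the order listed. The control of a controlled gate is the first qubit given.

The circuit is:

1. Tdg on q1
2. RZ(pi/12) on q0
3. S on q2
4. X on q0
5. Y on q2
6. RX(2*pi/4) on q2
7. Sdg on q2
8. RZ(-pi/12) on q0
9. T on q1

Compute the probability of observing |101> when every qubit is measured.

The probability of measuring |101> is 1/2.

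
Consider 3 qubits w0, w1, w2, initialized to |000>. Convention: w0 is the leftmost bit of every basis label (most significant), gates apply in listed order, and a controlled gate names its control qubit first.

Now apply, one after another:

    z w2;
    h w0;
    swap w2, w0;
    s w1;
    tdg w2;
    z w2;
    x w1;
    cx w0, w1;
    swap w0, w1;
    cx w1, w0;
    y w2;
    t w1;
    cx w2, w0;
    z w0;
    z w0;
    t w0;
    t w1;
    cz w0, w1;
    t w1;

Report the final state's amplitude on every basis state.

The resulting statevector has amplitude sqrt(2)*I/2 on |001>, sqrt(2)*I/2 on |100>, and 0 on every other basis state.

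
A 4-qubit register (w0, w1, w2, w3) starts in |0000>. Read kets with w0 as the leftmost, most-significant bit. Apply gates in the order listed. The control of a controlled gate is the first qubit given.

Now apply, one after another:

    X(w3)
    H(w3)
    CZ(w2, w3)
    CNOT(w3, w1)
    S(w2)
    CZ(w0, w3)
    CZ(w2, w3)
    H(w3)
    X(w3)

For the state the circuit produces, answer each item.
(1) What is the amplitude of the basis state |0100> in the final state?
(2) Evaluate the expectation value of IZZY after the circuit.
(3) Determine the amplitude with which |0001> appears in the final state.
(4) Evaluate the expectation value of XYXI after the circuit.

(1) The amplitude on |0100> is 1/2.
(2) In the final state, IZZY has expectation 0.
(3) |0001> carries amplitude 1/2 in the final state.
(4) In the final state, XYXI has expectation 0.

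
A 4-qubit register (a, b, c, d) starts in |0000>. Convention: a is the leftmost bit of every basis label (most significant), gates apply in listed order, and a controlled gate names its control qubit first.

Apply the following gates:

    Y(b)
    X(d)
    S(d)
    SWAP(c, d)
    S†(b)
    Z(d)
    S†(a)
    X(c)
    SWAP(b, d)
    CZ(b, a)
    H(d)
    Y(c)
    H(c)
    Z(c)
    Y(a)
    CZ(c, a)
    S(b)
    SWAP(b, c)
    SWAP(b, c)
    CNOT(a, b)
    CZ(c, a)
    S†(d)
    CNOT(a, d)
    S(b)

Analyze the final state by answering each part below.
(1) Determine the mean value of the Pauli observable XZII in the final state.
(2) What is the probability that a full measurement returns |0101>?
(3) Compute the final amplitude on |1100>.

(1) The expectation value of XZII is 0. Key observation: the block from step 18 through step 19 cancels to the identity and can be dropped.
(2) A full measurement returns |0101> with probability 0.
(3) The final state's coefficient on |1100> equals I/2.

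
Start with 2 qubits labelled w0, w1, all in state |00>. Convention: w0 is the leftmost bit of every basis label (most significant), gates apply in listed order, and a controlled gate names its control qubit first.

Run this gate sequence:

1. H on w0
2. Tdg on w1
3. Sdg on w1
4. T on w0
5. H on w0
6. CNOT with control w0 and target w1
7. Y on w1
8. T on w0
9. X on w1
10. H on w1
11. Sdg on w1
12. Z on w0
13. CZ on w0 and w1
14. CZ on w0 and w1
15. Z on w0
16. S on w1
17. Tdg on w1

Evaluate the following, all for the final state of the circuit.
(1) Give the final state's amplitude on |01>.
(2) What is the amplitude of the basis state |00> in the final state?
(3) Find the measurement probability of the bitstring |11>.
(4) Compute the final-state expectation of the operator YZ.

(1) The amplitude on |01> is sqrt(2)*(exp(I*pi/4) + I)/4. Key observation: gates 11-16 undo each other exactly, leaving only the rest of the circuit to track.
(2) The amplitude on |00> is sqrt(2)*(exp(3*I*pi/4) + I)/4.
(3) The probability of measuring |11> is 1/4 - sqrt(2)/8.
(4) The observable YZ averages to 1/2.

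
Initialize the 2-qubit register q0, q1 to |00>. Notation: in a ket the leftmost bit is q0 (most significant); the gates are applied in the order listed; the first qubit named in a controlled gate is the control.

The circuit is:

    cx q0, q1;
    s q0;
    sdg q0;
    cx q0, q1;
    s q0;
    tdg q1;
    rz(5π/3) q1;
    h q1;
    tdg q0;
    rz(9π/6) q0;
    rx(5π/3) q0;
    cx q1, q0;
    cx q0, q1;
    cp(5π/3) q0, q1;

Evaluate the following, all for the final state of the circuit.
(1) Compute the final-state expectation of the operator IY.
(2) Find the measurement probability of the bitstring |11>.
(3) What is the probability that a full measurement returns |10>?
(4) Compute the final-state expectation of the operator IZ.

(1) The observable IY averages to 3*sqrt(3)/8. Key observation: steps 1-4 multiply out to the identity, so the circuit reduces to the remaining gates.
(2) Outcome |11> occurs with probability 1/8.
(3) The probability of measuring |10> is 3/8.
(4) The observable IZ averages to 1/2.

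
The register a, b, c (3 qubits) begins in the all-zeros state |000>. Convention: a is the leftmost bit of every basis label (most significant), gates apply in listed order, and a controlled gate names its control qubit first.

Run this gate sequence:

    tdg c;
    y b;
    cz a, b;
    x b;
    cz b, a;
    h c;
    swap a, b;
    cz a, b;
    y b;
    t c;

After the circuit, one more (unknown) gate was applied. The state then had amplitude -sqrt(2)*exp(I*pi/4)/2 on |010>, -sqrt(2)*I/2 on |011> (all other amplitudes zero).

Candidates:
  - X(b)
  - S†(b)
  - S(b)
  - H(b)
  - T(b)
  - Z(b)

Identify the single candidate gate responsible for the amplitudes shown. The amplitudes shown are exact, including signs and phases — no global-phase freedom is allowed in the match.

It was T(b) that produced the state shown.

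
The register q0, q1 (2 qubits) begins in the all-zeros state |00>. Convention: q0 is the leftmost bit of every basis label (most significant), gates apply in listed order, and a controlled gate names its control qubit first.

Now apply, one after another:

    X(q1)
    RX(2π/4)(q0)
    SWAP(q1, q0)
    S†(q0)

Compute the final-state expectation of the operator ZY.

In the final state, ZY has expectation 1.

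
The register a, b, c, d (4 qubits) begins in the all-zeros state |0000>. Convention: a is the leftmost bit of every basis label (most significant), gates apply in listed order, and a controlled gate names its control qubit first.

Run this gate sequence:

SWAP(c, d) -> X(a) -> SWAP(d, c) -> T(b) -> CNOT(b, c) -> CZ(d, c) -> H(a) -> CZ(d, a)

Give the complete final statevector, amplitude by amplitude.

The resulting statevector has amplitude sqrt(2)/2 on |0000>, -sqrt(2)/2 on |1000>, and 0 on every other basis state.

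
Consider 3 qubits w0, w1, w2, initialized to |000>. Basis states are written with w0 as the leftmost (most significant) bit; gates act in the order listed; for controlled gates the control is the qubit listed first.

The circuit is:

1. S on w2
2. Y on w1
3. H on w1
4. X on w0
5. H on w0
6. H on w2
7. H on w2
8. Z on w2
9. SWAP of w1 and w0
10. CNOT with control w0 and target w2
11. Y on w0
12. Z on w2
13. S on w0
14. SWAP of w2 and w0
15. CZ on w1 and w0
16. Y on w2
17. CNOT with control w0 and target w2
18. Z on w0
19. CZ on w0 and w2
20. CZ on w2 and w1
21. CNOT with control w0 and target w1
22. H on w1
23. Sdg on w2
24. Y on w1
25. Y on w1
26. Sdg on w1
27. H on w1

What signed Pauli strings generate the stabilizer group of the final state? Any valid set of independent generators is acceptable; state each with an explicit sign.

The stabilizer group can be generated by -XZI, -ZXI, +IIZ, among other valid generating sets. Key observation: steps 6-7 multiply out to the identity, so the circuit reduces to the remaining gates.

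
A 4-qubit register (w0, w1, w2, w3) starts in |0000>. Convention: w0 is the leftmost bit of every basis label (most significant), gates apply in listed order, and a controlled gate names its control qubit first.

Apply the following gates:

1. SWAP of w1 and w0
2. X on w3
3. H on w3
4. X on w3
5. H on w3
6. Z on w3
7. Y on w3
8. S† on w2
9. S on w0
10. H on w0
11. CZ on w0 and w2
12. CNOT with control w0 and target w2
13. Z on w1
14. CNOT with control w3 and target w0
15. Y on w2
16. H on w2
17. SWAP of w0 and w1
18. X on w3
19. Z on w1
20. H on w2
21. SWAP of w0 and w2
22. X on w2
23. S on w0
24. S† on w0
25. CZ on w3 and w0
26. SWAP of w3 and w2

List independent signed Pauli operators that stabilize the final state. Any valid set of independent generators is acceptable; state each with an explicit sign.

The final state is stabilized by the group generated by -XXII, -ZZII, -IIZI, -IIIZ; other independent generating sets are equally valid.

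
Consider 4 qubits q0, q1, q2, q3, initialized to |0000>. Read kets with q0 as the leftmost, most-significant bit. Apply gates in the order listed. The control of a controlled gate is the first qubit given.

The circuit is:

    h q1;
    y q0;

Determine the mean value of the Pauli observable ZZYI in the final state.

In the final state, ZZYI has expectation 0.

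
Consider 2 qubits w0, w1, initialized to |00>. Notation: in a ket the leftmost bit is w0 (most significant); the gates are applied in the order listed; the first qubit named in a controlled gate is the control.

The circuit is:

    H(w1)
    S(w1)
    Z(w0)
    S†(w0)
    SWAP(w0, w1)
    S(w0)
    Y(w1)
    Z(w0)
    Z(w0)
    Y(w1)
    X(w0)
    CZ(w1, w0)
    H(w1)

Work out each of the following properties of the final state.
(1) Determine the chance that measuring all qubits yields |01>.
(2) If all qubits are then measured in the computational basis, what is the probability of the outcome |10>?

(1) A full measurement returns |01> with probability 1/4.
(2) The probability of measuring |10> is 1/4.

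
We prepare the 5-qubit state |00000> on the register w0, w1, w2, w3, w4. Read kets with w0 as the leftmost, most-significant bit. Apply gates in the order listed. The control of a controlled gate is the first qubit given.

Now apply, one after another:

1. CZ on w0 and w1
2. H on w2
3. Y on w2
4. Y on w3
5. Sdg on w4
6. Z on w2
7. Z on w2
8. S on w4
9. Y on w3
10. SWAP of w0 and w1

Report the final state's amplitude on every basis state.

After the circuit, the state carries amplitude -sqrt(2)*I/2 on |00000>, sqrt(2)*I/2 on |00100>, and 0 on every other basis state. Key observation: gates 4-9 undo each other exactly, leaving only the rest of the circuit to track.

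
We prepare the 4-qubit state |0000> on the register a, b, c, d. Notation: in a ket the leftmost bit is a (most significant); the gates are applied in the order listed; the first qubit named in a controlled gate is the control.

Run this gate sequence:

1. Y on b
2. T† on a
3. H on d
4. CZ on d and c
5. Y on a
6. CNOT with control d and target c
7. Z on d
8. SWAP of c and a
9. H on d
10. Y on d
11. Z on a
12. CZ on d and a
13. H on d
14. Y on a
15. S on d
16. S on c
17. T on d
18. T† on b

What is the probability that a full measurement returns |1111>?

The probability of measuring |1111> is 1/2.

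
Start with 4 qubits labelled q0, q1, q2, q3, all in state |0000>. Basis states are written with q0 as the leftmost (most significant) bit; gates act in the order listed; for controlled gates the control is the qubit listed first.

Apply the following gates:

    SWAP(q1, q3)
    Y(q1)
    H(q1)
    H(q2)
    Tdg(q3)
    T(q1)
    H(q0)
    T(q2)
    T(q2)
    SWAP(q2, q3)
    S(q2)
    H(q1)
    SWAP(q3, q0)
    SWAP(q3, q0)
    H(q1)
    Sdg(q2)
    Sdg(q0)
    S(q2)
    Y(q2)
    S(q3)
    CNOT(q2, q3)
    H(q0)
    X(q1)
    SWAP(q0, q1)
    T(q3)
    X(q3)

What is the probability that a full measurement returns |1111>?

Outcome |1111> occurs with probability 1/8. Key observation: steps 11-16 multiply out to the identity, so the circuit reduces to the remaining gates.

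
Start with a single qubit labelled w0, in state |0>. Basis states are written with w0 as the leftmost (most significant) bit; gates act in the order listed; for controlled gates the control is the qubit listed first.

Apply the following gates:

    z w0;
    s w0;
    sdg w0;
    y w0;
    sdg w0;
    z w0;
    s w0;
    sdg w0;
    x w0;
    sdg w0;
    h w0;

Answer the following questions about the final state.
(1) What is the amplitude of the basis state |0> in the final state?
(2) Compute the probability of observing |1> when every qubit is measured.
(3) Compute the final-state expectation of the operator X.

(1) The final state's coefficient on |0> equals -sqrt(2)/2.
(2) The probability of measuring |1> is 1/2.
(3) The expectation value of X is 1.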